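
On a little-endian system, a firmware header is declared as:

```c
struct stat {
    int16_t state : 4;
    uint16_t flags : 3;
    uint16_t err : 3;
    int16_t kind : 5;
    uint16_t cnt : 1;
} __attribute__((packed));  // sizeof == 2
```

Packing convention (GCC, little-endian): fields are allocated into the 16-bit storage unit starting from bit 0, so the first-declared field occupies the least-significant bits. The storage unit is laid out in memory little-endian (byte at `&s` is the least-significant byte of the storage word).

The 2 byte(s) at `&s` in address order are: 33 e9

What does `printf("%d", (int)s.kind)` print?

-6

[0]=0x33 [1]=0xe9 (little-endian) → word 0xe933
state [0+:4] = (word>>0) & 0xf = 3
flags [4+:3] = (word>>4) & 0x7 = 3
err [7+:3] = (word>>7) & 0x7 = 2
kind [10+:5] = (word>>10) & 0x1f = 26  ←
cnt [15+:1] = (word>>15) & 0x1 = 1
kind signed 5b, MSB=1: 26 - 32 = -6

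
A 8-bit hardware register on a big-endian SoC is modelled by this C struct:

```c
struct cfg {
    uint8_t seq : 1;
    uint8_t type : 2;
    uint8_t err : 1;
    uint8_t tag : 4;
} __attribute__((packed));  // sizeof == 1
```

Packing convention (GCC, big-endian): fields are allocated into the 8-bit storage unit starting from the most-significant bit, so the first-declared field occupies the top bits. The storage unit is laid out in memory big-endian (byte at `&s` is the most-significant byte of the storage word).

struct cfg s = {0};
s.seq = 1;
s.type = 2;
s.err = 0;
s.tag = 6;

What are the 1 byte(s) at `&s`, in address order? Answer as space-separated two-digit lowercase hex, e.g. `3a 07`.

c6

seq (1b) val=1 bits=0x1 at bit 7: 0x80
type (2b) val=2 bits=0x2 at bit 5: 0xc0
err (1b) val=0 bits=0x0 at bit 4: 0xc0
tag (4b) val=6 bits=0x6 at bit 0: 0xc6
word = 0xc6 → big-endian bytes:
  [0]=0xc6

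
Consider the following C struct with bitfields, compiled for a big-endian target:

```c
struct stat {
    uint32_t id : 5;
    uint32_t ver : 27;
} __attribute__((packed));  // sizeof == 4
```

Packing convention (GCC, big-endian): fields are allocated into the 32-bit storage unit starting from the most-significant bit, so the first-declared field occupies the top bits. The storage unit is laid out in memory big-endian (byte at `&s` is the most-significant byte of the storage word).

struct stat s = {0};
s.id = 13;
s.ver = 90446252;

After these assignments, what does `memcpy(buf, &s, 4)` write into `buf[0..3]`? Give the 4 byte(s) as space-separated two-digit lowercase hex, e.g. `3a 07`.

6d 64 19 ac

id (5b) val=13 bits=0xd at bit 27: 0x68000000
ver (27b) val=90446252 bits=0x56419ac at bit 0: 0x6d6419ac
word = 0x6d6419ac → big-endian bytes:
  [0]=0x6d  [1]=0x64  [2]=0x19  [3]=0xac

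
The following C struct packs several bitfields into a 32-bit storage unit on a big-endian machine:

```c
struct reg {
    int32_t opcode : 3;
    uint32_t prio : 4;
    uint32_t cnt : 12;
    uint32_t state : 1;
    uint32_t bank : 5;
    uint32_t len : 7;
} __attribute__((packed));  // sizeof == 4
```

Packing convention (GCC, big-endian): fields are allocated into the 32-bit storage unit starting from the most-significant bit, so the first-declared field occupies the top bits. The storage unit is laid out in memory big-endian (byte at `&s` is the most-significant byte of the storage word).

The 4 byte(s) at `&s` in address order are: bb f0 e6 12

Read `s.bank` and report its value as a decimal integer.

12

[0]=0xbb [1]=0xf0 [2]=0xe6 [3]=0x12 (big-endian) → word 0xbbf0e612
opcode:3 @ bit 29 → (0xbbf0e612>>29)&0x7 = 0x5
prio:4 @ bit 25 → (0xbbf0e612>>25)&0xf = 0xd
cnt:12 @ bit 13 → (0xbbf0e612>>13)&0xfff = 0xf87
state:1 @ bit 12 → (0xbbf0e612>>12)&0x1 = 0x0
bank:5 @ bit 7 → (0xbbf0e612>>7)&0x1f = 0xc  ←
len:7 @ bit 0 → (0xbbf0e612>>0)&0x7f = 0x12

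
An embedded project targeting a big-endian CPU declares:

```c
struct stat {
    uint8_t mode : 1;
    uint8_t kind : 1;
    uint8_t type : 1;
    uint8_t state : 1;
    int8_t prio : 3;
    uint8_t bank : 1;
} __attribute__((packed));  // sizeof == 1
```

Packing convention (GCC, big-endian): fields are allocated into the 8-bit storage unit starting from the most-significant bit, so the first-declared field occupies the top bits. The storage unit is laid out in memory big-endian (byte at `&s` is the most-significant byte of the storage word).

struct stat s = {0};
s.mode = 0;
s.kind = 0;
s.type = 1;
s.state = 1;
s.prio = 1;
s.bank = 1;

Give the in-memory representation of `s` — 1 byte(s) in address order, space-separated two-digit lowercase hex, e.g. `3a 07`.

33

mode (1b) val=0 bits=0x0 at bit 7: 0x00
kind (1b) val=0 bits=0x0 at bit 6: 0x00
type (1b) val=1 bits=0x1 at bit 5: 0x20
state (1b) val=1 bits=0x1 at bit 4: 0x30
prio (3b) val=1 bits=0x1 at bit 1: 0x32
bank (1b) val=1 bits=0x1 at bit 0: 0x33
word = 0x33 → big-endian bytes:
  [0]=0x33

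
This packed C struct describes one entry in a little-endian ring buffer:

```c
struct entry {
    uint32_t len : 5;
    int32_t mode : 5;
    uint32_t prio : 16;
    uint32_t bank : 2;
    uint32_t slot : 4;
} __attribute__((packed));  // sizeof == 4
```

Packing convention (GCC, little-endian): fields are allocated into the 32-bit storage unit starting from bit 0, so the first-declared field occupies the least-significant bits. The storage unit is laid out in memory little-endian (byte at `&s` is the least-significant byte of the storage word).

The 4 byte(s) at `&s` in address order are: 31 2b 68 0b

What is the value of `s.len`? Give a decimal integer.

17

[0]=0x31 [1]=0x2b [2]=0x68 [3]=0x0b (little-endian) → word 0x0b682b31
len [0+:5] = (word>>0) & 0x1f = 17  ←
mode [5+:5] = (word>>5) & 0x1f = 25
prio [10+:16] = (word>>10) & 0xffff = 55818
bank [26+:2] = (word>>26) & 0x3 = 2
slot [28+:4] = (word>>28) & 0xf = 0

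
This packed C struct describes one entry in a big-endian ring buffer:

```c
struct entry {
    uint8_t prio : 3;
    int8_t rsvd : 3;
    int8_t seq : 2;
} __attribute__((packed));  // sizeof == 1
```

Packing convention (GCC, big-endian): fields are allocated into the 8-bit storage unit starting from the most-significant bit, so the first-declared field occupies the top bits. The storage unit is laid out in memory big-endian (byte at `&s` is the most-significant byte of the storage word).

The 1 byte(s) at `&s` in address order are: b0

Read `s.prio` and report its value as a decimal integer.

5

[0]=0xb0 (big-endian) → word 0xb0
prio [5+:3] = (word>>5) & 0x7 = 5  ←
rsvd [2+:3] = (word>>2) & 0x7 = 4
seq [0+:2] = (word>>0) & 0x3 = 0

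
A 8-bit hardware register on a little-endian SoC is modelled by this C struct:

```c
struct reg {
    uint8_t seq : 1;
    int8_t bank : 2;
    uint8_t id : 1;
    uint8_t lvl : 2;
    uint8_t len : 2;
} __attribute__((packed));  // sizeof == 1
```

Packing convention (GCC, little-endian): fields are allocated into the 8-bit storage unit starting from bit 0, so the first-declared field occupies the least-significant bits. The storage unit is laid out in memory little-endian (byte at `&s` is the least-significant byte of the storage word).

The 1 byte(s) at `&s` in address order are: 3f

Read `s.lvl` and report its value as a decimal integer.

3

[0]=0x3f (little-endian) → word 0x3f
seq:1 @ bit 0 → (0x3f>>0)&0x1 = 0x1
bank:2 @ bit 1 → (0x3f>>1)&0x3 = 0x3
id:1 @ bit 3 → (0x3f>>3)&0x1 = 0x1
lvl:2 @ bit 4 → (0x3f>>4)&0x3 = 0x3  ←
len:2 @ bit 6 → (0x3f>>6)&0x3 = 0x0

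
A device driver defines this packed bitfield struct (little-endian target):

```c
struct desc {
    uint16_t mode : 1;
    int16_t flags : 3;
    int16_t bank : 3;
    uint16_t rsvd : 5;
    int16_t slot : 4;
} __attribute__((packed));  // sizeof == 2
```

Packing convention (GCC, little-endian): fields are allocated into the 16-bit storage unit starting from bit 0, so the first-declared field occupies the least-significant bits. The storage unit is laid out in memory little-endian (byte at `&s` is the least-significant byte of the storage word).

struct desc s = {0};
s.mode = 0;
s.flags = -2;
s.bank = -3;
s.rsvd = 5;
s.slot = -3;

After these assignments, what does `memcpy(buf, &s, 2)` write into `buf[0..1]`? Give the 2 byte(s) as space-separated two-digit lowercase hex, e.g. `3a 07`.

dc d2

[0+:1] mode=0 & 0x1 = 0x0; word=0x0000
[1+:3] flags=-2 & 0x7 = 0x6; word=0x000c
[4+:3] bank=-3 & 0x7 = 0x5; word=0x005c
[7+:5] rsvd=5 & 0x1f = 0x5; word=0x02dc
[12+:4] slot=-3 & 0xf = 0xd; word=0xd2dc
word = 0xd2dc → little-endian bytes:
  [0]=0xdc  [1]=0xd2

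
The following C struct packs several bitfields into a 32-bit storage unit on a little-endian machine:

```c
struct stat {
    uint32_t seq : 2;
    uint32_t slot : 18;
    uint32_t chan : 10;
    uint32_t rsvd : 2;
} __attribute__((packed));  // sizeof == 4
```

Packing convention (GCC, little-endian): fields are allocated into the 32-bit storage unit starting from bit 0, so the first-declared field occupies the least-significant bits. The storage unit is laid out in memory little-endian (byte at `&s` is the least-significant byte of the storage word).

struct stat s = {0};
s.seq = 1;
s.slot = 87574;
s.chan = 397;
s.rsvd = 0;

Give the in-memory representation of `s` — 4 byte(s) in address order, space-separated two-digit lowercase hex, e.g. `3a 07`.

seq (2b) val=1 bits=0x1 at bit 0: 0x00000001
slot (18b) val=87574 bits=0x15616 at bit 2: 0x00055859
chan (10b) val=397 bits=0x18d at bit 20: 0x18d55859
rsvd (2b) val=0 bits=0x0 at bit 30: 0x18d55859
word = 0x18d55859 → little-endian bytes:
  [0]=0x59  [1]=0x58  [2]=0xd5  [3]=0x18

59 58 d5 18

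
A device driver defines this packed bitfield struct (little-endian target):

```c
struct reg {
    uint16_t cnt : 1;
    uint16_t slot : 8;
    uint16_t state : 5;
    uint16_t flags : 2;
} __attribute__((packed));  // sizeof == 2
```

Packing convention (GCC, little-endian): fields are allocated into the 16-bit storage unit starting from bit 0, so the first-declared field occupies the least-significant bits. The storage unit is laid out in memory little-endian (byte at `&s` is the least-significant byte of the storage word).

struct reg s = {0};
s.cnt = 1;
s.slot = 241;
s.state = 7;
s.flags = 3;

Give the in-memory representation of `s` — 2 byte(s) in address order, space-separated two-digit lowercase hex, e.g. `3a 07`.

e3 cf

[0+:1] cnt=1 & 0x1 = 0x1; word=0x0001
[1+:8] slot=241 & 0xff = 0xf1; word=0x01e3
[9+:5] state=7 & 0x1f = 0x7; word=0x0fe3
[14+:2] flags=3 & 0x3 = 0x3; word=0xcfe3
word = 0xcfe3 → little-endian bytes:
  [0]=0xe3  [1]=0xcf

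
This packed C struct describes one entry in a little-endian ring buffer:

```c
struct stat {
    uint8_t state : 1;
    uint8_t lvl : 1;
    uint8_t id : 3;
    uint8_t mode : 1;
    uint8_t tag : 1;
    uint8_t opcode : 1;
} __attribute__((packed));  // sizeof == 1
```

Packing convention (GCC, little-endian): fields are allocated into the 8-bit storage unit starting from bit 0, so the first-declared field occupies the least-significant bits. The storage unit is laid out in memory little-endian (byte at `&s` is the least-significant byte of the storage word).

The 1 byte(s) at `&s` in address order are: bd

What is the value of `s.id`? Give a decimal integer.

[0]=0xbd (little-endian) → word 0xbd
state:1 @ bit 0 → (0xbd>>0)&0x1 = 0x1
lvl:1 @ bit 1 → (0xbd>>1)&0x1 = 0x0
id:3 @ bit 2 → (0xbd>>2)&0x7 = 0x7  ←
mode:1 @ bit 5 → (0xbd>>5)&0x1 = 0x1
tag:1 @ bit 6 → (0xbd>>6)&0x1 = 0x0
opcode:1 @ bit 7 → (0xbd>>7)&0x1 = 0x1

7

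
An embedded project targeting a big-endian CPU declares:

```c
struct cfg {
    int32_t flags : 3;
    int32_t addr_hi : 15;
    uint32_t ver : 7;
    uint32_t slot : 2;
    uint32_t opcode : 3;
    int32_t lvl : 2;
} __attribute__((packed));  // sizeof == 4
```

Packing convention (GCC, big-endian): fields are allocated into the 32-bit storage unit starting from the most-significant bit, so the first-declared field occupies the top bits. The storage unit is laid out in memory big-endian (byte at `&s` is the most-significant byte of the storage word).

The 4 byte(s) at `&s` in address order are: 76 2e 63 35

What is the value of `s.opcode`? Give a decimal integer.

5

[0]=0x76 [1]=0x2e [2]=0x63 [3]=0x35 (big-endian) → word 0x762e6335
flags [29+:3] = (word>>29) & 0x7 = 3
addr_hi [14+:15] = (word>>14) & 0x7fff = 22713
ver [7+:7] = (word>>7) & 0x7f = 70
slot [5+:2] = (word>>5) & 0x3 = 1
opcode [2+:3] = (word>>2) & 0x7 = 5  ←
lvl [0+:2] = (word>>0) & 0x3 = 1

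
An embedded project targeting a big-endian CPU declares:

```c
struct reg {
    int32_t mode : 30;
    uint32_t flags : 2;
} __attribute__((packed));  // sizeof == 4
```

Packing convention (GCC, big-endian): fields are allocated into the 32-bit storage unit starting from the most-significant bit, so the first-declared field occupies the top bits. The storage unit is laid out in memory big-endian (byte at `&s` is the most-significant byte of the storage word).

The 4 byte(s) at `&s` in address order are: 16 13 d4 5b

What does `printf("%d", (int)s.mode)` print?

92599574

[0]=0x16 [1]=0x13 [2]=0xd4 [3]=0x5b (big-endian) → word 0x1613d45b
mode [2+:30] = (word>>2) & 0x3fffffff = 92599574  ←
flags [0+:2] = (word>>0) & 0x3 = 3
mode signed 30b, MSB=0: value = 92599574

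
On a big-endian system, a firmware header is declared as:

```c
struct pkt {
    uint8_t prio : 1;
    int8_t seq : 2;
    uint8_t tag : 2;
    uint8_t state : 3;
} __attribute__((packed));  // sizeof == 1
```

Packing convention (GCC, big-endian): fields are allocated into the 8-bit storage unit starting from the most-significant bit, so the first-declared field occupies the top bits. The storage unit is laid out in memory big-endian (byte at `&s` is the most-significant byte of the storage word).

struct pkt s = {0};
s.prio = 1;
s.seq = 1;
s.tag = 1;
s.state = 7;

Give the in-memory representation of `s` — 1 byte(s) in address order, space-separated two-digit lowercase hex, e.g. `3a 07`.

af

[7+:1] prio=1 & 0x1 = 0x1; word=0x80
[5+:2] seq=1 & 0x3 = 0x1; word=0xa0
[3+:2] tag=1 & 0x3 = 0x1; word=0xa8
[0+:3] state=7 & 0x7 = 0x7; word=0xaf
word = 0xaf → big-endian bytes:
  [0]=0xaf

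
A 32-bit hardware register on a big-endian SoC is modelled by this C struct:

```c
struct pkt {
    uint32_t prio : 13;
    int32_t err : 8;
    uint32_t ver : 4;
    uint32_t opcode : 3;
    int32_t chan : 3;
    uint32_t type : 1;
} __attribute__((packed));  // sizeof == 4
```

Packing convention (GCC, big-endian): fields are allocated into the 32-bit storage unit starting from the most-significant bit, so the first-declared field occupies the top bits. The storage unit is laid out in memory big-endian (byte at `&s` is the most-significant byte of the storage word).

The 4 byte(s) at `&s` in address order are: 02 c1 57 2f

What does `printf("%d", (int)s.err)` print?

42

[0]=0x02 [1]=0xc1 [2]=0x57 [3]=0x2f (big-endian) → word 0x02c1572f
prio:13 @ bit 19 → (0x02c1572f>>19)&0x1fff = 0x58
err:8 @ bit 11 → (0x02c1572f>>11)&0xff = 0x2a  ←
ver:4 @ bit 7 → (0x02c1572f>>7)&0xf = 0xe
opcode:3 @ bit 4 → (0x02c1572f>>4)&0x7 = 0x2
chan:3 @ bit 1 → (0x02c1572f>>1)&0x7 = 0x7
type:1 @ bit 0 → (0x02c1572f>>0)&0x1 = 0x1
err signed 8b, MSB=0: value = 42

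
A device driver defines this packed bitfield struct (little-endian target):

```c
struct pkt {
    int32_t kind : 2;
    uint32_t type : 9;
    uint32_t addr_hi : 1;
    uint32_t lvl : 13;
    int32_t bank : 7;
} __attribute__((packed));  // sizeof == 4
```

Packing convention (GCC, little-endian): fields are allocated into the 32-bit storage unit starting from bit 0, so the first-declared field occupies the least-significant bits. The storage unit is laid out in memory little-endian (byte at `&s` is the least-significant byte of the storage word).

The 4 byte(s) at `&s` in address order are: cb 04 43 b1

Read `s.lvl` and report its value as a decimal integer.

5168

[0]=0xcb [1]=0x04 [2]=0x43 [3]=0xb1 (little-endian) → word 0xb14304cb
kind:2 @ bit 0 → (0xb14304cb>>0)&0x3 = 0x3
type:9 @ bit 2 → (0xb14304cb>>2)&0x1ff = 0x132
addr_hi:1 @ bit 11 → (0xb14304cb>>11)&0x1 = 0x0
lvl:13 @ bit 12 → (0xb14304cb>>12)&0x1fff = 0x1430  ←
bank:7 @ bit 25 → (0xb14304cb>>25)&0x7f = 0x58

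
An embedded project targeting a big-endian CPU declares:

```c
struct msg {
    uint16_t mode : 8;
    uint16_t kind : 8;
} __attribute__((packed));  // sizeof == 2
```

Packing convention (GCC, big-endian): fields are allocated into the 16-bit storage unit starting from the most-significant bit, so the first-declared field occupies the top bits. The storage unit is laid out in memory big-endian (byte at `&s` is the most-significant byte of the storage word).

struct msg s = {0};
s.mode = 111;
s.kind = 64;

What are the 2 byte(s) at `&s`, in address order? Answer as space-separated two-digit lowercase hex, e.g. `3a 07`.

[8+:8] mode=111 & 0xff = 0x6f; word=0x6f00
[0+:8] kind=64 & 0xff = 0x40; word=0x6f40
word = 0x6f40 → big-endian bytes:
  [0]=0x6f  [1]=0x40

6f 40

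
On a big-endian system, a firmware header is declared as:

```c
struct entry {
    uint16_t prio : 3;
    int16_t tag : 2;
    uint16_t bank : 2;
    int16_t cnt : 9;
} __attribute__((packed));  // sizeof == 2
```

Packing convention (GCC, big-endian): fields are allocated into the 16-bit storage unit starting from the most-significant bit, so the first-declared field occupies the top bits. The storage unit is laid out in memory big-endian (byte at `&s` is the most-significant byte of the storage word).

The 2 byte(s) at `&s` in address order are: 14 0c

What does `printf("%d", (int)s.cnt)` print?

[0]=0x14 [1]=0x0c (big-endian) → word 0x140c
prio:3 @ bit 13 → (0x140c>>13)&0x7 = 0x0
tag:2 @ bit 11 → (0x140c>>11)&0x3 = 0x2
bank:2 @ bit 9 → (0x140c>>9)&0x3 = 0x2
cnt:9 @ bit 0 → (0x140c>>0)&0x1ff = 0xc  ←
cnt signed 9b, MSB=0: value = 12

12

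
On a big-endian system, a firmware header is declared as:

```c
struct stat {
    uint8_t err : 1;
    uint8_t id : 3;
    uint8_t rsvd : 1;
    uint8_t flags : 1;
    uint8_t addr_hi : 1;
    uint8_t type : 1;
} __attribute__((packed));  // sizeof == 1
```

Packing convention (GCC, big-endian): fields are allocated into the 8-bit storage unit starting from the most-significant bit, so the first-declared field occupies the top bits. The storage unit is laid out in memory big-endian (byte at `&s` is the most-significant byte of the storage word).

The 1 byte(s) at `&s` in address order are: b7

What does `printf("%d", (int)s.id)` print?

[0]=0xb7 (big-endian) → word 0xb7
err [7+:1] = (word>>7) & 0x1 = 1
id [4+:3] = (word>>4) & 0x7 = 3  ←
rsvd [3+:1] = (word>>3) & 0x1 = 0
flags [2+:1] = (word>>2) & 0x1 = 1
addr_hi [1+:1] = (word>>1) & 0x1 = 1
type [0+:1] = (word>>0) & 0x1 = 1

3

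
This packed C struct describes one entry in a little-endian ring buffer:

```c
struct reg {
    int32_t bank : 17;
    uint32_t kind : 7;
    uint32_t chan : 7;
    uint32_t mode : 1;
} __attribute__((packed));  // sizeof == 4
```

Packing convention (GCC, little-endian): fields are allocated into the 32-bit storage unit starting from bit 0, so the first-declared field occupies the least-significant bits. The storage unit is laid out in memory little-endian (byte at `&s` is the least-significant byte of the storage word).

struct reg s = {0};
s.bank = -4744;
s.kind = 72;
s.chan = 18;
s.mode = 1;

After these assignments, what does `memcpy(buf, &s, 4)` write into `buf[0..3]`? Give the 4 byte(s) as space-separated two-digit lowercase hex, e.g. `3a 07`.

78 ed 91 92

[0+:17] bank=-4744 & 0x1ffff = 0x1ed78; word=0x0001ed78
[17+:7] kind=72 & 0x7f = 0x48; word=0x0091ed78
[24+:7] chan=18 & 0x7f = 0x12; word=0x1291ed78
[31+:1] mode=1 & 0x1 = 0x1; word=0x9291ed78
word = 0x9291ed78 → little-endian bytes:
  [0]=0x78  [1]=0xed  [2]=0x91  [3]=0x92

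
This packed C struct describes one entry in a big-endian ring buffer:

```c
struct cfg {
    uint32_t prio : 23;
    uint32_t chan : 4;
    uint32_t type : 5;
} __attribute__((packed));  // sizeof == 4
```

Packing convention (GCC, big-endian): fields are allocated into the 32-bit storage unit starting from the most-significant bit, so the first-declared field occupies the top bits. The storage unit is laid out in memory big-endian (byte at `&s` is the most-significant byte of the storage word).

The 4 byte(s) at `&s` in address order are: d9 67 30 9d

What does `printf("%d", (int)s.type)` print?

29

[0]=0xd9 [1]=0x67 [2]=0x30 [3]=0x9d (big-endian) → word 0xd967309d
prio [9+:23] = (word>>9) & 0x7fffff = 7123864
chan [5+:4] = (word>>5) & 0xf = 4
type [0+:5] = (word>>0) & 0x1f = 29  ←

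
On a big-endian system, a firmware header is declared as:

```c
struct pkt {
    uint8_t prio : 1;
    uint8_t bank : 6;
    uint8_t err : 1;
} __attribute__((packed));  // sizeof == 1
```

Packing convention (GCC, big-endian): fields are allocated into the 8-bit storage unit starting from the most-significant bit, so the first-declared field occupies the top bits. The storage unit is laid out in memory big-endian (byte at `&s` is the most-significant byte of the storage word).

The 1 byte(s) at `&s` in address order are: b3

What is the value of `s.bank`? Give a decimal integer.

[0]=0xb3 (big-endian) → word 0xb3
prio [7+:1] = (word>>7) & 0x1 = 1
bank [1+:6] = (word>>1) & 0x3f = 25  ←
err [0+:1] = (word>>0) & 0x1 = 1

25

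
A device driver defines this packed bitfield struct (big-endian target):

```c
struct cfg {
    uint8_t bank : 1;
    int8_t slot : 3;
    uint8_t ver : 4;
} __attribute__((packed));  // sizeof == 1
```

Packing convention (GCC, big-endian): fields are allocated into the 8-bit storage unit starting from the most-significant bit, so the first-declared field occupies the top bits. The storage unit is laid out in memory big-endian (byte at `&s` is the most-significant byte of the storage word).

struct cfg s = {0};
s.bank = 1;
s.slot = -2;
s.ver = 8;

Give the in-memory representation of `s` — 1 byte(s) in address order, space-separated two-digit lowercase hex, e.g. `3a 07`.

bank (1b) val=1 bits=0x1 at bit 7: 0x80
slot (3b) val=-2 bits=0x6 at bit 4: 0xe0
ver (4b) val=8 bits=0x8 at bit 0: 0xe8
word = 0xe8 → big-endian bytes:
  [0]=0xe8

e8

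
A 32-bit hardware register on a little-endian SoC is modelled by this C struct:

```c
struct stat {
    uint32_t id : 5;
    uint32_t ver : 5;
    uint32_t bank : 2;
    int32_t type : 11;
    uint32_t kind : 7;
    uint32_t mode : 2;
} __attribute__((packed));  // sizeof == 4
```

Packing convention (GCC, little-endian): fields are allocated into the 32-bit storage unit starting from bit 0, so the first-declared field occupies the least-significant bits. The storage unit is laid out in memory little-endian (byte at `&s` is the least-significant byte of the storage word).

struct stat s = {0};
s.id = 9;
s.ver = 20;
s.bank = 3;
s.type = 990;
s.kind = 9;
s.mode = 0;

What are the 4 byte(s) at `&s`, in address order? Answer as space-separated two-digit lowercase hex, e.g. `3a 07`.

89 ee bd 04

id:5 = 9 → 0x9 << 0 → word 0x00000009
ver:5 = 20 → 0x14 << 5 → word 0x00000289
bank:2 = 3 → 0x3 << 10 → word 0x00000e89
type:11 = 990 → 0x3de << 12 → word 0x003dee89
kind:7 = 9 → 0x9 << 23 → word 0x04bdee89
mode:2 = 0 → 0x0 << 30 → word 0x04bdee89
word = 0x04bdee89 → little-endian bytes:
  [0]=0x89  [1]=0xee  [2]=0xbd  [3]=0x04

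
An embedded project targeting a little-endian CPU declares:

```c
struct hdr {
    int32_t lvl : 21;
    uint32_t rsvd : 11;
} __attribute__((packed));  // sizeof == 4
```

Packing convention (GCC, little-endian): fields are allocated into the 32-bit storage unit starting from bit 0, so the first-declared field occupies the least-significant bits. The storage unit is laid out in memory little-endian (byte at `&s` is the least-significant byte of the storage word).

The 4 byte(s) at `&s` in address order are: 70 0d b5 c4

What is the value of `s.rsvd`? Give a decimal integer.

1573

[0]=0x70 [1]=0x0d [2]=0xb5 [3]=0xc4 (little-endian) → word 0xc4b50d70
lvl:21 @ bit 0 → (0xc4b50d70>>0)&0x1fffff = 0x150d70
rsvd:11 @ bit 21 → (0xc4b50d70>>21)&0x7ff = 0x625  ←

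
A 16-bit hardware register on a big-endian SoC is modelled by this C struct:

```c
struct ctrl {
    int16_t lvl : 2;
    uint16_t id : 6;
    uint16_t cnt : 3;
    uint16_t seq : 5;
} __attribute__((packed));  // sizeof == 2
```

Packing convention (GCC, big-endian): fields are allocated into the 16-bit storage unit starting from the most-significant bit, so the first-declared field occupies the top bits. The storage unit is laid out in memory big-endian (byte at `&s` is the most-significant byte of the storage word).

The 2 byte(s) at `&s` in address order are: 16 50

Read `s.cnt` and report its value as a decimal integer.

[0]=0x16 [1]=0x50 (big-endian) → word 0x1650
lvl [14+:2] = (word>>14) & 0x3 = 0
id [8+:6] = (word>>8) & 0x3f = 22
cnt [5+:3] = (word>>5) & 0x7 = 2  ←
seq [0+:5] = (word>>0) & 0x1f = 16

2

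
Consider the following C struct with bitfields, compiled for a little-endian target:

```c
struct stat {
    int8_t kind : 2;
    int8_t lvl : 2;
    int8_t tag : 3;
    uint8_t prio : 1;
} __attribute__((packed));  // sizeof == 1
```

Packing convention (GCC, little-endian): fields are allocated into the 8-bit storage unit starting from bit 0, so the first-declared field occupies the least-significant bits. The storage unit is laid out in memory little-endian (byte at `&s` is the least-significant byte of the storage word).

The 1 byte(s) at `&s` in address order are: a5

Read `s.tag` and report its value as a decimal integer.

[0]=0xa5 (little-endian) → word 0xa5
kind:2 @ bit 0 → (0xa5>>0)&0x3 = 0x1
lvl:2 @ bit 2 → (0xa5>>2)&0x3 = 0x1
tag:3 @ bit 4 → (0xa5>>4)&0x7 = 0x2  ←
prio:1 @ bit 7 → (0xa5>>7)&0x1 = 0x1
tag signed 3b, MSB=0: value = 2

2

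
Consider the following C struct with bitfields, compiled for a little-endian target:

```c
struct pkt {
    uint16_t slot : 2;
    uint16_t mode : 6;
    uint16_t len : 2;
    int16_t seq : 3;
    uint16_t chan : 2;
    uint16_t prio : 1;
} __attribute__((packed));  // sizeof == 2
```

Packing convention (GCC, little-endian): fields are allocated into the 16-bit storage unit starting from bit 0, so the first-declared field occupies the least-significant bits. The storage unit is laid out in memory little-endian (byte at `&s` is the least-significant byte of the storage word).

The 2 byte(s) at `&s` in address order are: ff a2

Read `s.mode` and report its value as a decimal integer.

[0]=0xff [1]=0xa2 (little-endian) → word 0xa2ff
slot:2 @ bit 0 → (0xa2ff>>0)&0x3 = 0x3
mode:6 @ bit 2 → (0xa2ff>>2)&0x3f = 0x3f  ←
len:2 @ bit 8 → (0xa2ff>>8)&0x3 = 0x2
seq:3 @ bit 10 → (0xa2ff>>10)&0x7 = 0x0
chan:2 @ bit 13 → (0xa2ff>>13)&0x3 = 0x1
prio:1 @ bit 15 → (0xa2ff>>15)&0x1 = 0x1

63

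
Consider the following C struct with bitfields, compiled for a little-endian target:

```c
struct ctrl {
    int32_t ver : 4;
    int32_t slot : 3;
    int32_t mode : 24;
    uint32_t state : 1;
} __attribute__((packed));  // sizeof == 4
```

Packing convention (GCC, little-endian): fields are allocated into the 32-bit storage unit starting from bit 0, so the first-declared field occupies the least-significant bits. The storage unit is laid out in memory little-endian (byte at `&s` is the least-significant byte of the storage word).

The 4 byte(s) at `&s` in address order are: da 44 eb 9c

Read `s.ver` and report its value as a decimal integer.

-6

[0]=0xda [1]=0x44 [2]=0xeb [3]=0x9c (little-endian) → word 0x9ceb44da
ver:4 @ bit 0 → (0x9ceb44da>>0)&0xf = 0xa  ←
slot:3 @ bit 4 → (0x9ceb44da>>4)&0x7 = 0x5
mode:24 @ bit 7 → (0x9ceb44da>>7)&0xffffff = 0x39d689
state:1 @ bit 31 → (0x9ceb44da>>31)&0x1 = 0x1
ver signed 4b, MSB=1: 10 - 16 = -6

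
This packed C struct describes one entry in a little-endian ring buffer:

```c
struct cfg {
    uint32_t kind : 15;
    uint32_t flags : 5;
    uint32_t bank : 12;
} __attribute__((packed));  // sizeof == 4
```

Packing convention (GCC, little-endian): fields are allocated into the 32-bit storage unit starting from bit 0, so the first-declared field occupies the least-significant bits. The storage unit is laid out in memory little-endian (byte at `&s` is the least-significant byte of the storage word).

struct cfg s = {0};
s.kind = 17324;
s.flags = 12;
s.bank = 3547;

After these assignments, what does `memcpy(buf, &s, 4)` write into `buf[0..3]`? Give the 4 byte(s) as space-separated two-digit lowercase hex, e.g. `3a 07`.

ac 43 b6 dd

kind (15b) val=17324 bits=0x43ac at bit 0: 0x000043ac
flags (5b) val=12 bits=0xc at bit 15: 0x000643ac
bank (12b) val=3547 bits=0xddb at bit 20: 0xddb643ac
word = 0xddb643ac → little-endian bytes:
  [0]=0xac  [1]=0x43  [2]=0xb6  [3]=0xdd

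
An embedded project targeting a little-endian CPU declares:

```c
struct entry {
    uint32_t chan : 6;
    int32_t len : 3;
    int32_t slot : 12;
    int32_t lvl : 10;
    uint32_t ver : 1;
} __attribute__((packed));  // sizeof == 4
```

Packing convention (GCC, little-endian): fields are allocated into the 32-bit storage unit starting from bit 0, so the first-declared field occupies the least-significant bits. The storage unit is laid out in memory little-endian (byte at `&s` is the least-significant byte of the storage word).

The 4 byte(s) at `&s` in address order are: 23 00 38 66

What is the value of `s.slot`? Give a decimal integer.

[0]=0x23 [1]=0x00 [2]=0x38 [3]=0x66 (little-endian) → word 0x66380023
chan [0+:6] = (word>>0) & 0x3f = 35
len [6+:3] = (word>>6) & 0x7 = 0
slot [9+:12] = (word>>9) & 0xfff = 3072  ←
lvl [21+:10] = (word>>21) & 0x3ff = 817
ver [31+:1] = (word>>31) & 0x1 = 0
slot signed 12b, MSB=1: 3072 - 4096 = -1024

-1024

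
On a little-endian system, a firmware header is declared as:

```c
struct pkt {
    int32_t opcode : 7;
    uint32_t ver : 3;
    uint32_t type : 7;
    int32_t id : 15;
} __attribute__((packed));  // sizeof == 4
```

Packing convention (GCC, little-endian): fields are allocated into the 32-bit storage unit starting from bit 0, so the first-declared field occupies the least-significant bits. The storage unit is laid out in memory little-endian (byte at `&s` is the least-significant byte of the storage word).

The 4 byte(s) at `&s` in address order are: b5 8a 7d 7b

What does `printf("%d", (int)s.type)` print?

[0]=0xb5 [1]=0x8a [2]=0x7d [3]=0x7b (little-endian) → word 0x7b7d8ab5
opcode:7 @ bit 0 → (0x7b7d8ab5>>0)&0x7f = 0x35
ver:3 @ bit 7 → (0x7b7d8ab5>>7)&0x7 = 0x5
type:7 @ bit 10 → (0x7b7d8ab5>>10)&0x7f = 0x62  ←
id:15 @ bit 17 → (0x7b7d8ab5>>17)&0x7fff = 0x3dbe

98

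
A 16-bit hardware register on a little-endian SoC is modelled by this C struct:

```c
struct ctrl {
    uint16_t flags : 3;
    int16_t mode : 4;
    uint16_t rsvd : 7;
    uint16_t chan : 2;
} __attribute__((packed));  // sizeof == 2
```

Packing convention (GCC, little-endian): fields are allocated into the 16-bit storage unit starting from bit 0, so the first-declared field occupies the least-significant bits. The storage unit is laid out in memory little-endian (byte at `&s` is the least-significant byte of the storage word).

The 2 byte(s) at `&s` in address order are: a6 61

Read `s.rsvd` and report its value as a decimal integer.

67

[0]=0xa6 [1]=0x61 (little-endian) → word 0x61a6
flags:3 @ bit 0 → (0x61a6>>0)&0x7 = 0x6
mode:4 @ bit 3 → (0x61a6>>3)&0xf = 0x4
rsvd:7 @ bit 7 → (0x61a6>>7)&0x7f = 0x43  ←
chan:2 @ bit 14 → (0x61a6>>14)&0x3 = 0x1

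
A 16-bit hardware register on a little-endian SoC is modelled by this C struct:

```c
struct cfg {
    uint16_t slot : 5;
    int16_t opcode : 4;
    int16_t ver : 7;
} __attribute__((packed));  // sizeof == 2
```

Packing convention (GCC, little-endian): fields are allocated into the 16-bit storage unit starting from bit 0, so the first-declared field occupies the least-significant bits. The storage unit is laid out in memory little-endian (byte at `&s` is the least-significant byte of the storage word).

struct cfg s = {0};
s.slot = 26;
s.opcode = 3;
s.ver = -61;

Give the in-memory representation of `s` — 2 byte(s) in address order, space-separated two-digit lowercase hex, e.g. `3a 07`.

slot:5 = 26 → 0x1a << 0 → word 0x001a
opcode:4 = 3 → 0x3 << 5 → word 0x007a
ver:7 = -61 → 0x43 << 9 → word 0x867a
word = 0x867a → little-endian bytes:
  [0]=0x7a  [1]=0x86

7a 86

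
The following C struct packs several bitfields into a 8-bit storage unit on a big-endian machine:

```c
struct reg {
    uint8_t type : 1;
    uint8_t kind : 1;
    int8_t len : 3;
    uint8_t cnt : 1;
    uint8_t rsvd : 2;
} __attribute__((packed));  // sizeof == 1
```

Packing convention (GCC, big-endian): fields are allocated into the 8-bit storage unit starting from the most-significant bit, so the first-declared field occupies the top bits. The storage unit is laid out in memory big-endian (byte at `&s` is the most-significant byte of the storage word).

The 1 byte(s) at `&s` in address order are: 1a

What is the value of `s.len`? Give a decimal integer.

3

[0]=0x1a (big-endian) → word 0x1a
type [7+:1] = (word>>7) & 0x1 = 0
kind [6+:1] = (word>>6) & 0x1 = 0
len [3+:3] = (word>>3) & 0x7 = 3  ←
cnt [2+:1] = (word>>2) & 0x1 = 0
rsvd [0+:2] = (word>>0) & 0x3 = 2
len signed 3b, MSB=0: value = 3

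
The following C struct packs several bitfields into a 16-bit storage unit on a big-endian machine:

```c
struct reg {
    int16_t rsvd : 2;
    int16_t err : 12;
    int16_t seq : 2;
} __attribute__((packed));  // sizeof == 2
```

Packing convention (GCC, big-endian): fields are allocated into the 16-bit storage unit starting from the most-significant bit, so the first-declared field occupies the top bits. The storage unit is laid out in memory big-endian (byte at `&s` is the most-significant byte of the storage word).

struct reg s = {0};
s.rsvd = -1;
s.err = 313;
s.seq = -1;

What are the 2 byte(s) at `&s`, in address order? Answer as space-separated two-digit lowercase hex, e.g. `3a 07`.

[14+:2] rsvd=-1 & 0x3 = 0x3; word=0xc000
[2+:12] err=313 & 0xfff = 0x139; word=0xc4e4
[0+:2] seq=-1 & 0x3 = 0x3; word=0xc4e7
word = 0xc4e7 → big-endian bytes:
  [0]=0xc4  [1]=0xe7

c4 e7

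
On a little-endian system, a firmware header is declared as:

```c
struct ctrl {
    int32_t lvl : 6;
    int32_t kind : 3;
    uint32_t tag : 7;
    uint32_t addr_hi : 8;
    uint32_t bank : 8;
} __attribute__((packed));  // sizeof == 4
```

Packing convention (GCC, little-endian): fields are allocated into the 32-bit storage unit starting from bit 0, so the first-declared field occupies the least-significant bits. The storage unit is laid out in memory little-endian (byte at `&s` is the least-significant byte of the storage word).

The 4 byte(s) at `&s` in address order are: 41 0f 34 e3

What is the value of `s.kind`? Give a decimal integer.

-3

[0]=0x41 [1]=0x0f [2]=0x34 [3]=0xe3 (little-endian) → word 0xe3340f41
lvl [0+:6] = (word>>0) & 0x3f = 1
kind [6+:3] = (word>>6) & 0x7 = 5  ←
tag [9+:7] = (word>>9) & 0x7f = 7
addr_hi [16+:8] = (word>>16) & 0xff = 52
bank [24+:8] = (word>>24) & 0xff = 227
kind signed 3b, MSB=1: 5 - 8 = -3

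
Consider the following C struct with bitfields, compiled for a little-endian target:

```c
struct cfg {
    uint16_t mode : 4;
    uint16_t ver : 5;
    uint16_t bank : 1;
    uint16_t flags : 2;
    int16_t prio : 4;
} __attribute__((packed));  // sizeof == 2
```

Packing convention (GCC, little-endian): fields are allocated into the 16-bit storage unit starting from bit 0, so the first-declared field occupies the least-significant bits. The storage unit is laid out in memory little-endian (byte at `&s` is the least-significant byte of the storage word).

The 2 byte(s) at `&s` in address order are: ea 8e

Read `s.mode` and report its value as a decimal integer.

[0]=0xea [1]=0x8e (little-endian) → word 0x8eea
mode [0+:4] = (word>>0) & 0xf = 10  ←
ver [4+:5] = (word>>4) & 0x1f = 14
bank [9+:1] = (word>>9) & 0x1 = 1
flags [10+:2] = (word>>10) & 0x3 = 3
prio [12+:4] = (word>>12) & 0xf = 8

10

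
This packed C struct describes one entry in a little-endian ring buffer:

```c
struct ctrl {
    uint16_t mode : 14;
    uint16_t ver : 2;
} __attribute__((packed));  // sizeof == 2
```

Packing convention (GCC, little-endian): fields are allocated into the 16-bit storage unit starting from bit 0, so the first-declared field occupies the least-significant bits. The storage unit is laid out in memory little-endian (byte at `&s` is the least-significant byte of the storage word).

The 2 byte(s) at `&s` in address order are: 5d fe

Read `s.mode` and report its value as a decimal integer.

[0]=0x5d [1]=0xfe (little-endian) → word 0xfe5d
mode [0+:14] = (word>>0) & 0x3fff = 15965  ←
ver [14+:2] = (word>>14) & 0x3 = 3

15965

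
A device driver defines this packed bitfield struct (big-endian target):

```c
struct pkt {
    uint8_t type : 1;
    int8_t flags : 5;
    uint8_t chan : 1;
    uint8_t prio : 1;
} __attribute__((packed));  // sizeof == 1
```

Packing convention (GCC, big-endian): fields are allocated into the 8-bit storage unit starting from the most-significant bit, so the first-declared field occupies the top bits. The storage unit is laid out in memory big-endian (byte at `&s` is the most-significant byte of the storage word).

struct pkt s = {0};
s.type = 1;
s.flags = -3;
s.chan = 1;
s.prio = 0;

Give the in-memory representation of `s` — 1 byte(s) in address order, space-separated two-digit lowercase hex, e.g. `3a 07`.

f6

type:1 = 1 → 0x1 << 7 → word 0x80
flags:5 = -3 → 0x1d << 2 → word 0xf4
chan:1 = 1 → 0x1 << 1 → word 0xf6
prio:1 = 0 → 0x0 << 0 → word 0xf6
word = 0xf6 → big-endian bytes:
  [0]=0xf6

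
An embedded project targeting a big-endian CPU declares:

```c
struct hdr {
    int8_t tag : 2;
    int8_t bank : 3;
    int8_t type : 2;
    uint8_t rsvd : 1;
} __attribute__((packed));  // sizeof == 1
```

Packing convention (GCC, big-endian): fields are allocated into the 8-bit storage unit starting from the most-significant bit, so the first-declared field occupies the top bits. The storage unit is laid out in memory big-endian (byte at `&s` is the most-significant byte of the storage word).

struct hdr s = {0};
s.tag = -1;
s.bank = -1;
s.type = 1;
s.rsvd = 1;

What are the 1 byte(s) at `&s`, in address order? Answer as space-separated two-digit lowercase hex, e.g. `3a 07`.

tag (2b) val=-1 bits=0x3 at bit 6: 0xc0
bank (3b) val=-1 bits=0x7 at bit 3: 0xf8
type (2b) val=1 bits=0x1 at bit 1: 0xfa
rsvd (1b) val=1 bits=0x1 at bit 0: 0xfb
word = 0xfb → big-endian bytes:
  [0]=0xfb

fb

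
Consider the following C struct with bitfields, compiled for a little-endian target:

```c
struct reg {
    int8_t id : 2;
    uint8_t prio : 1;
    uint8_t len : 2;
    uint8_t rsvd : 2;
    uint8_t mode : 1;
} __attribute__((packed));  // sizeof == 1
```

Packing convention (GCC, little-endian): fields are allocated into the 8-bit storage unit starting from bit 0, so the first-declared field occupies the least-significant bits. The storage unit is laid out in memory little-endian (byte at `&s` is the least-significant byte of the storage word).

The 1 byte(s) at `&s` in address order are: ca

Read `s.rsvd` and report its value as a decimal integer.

2

[0]=0xca (little-endian) → word 0xca
id:2 @ bit 0 → (0xca>>0)&0x3 = 0x2
prio:1 @ bit 2 → (0xca>>2)&0x1 = 0x0
len:2 @ bit 3 → (0xca>>3)&0x3 = 0x1
rsvd:2 @ bit 5 → (0xca>>5)&0x3 = 0x2  ←
mode:1 @ bit 7 → (0xca>>7)&0x1 = 0x1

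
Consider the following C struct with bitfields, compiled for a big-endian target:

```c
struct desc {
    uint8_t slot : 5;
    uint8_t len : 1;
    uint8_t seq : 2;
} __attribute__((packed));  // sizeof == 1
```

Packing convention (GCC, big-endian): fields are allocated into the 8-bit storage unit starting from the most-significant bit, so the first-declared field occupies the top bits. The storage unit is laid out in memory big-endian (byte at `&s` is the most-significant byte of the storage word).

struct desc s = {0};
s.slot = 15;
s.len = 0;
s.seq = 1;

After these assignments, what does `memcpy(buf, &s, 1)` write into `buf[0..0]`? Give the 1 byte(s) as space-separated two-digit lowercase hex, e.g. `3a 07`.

79

[3+:5] slot=15 & 0x1f = 0xf; word=0x78
[2+:1] len=0 & 0x1 = 0x0; word=0x78
[0+:2] seq=1 & 0x3 = 0x1; word=0x79
word = 0x79 → big-endian bytes:
  [0]=0x79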